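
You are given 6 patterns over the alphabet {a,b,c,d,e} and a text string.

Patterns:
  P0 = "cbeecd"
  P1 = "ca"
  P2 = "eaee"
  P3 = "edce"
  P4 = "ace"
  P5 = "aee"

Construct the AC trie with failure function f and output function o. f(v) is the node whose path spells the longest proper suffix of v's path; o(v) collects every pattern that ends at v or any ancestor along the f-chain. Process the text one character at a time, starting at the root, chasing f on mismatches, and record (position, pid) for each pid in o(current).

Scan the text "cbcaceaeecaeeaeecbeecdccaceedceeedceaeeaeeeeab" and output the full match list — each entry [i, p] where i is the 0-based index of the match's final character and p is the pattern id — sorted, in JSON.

Construct AC machine:
Trie (insert patterns):
  0='ε' goto a→15 c→1 e→8
  1='c' goto a→7 b→2
  2='cb' goto e→3
  3='cbe' goto e→4
  4='cbee' goto c→5
  5='cbeec' goto d→6
  6='cbeecd' goto ·  ←P0
  7='ca' goto ·  ←P1
  8='e' goto a→9 d→12
  9='ea' goto e→10
  10='eae' goto e→11
  11='eaee' goto ·  ←P2
  12='ed' goto c→13
  13='edc' goto e→14
  14='edce' goto ·  ←P3
  15='a' goto c→16 e→18
  16='ac' goto e→17
  17='ace' goto ·  ←P4
  18='ae' goto e→19
  19='aee' goto ·  ←P5

BFS fail/out derivation:
  fail(1) 'c': from fail(0)=0 chase 'c': 0 ⇒ 0;  out=∅∪out(0)=∅
  fail(8) 'e': from fail(0)=0 chase 'e': 0 ⇒ 0;  out=∅∪out(0)=∅
  fail(15) 'a': from fail(0)=0 chase 'a': 0 ⇒ 0;  out=∅∪out(0)=∅
  fail(2) 'cb': from fail(1)=0 chase 'b': 0 ⇒ 0;  out=∅∪out(0)=∅
  fail(7) 'ca': from fail(1)=0 chase 'a': 0 ⇒ 15;  out={1}∪out(15)={1}
  fail(9) 'ea': from fail(8)=0 chase 'a': 0 ⇒ 15;  out=∅∪out(15)=∅
  fail(12) 'ed': from fail(8)=0 chase 'd': 0 ⇒ 0;  out=∅∪out(0)=∅
  fail(16) 'ac': from fail(15)=0 chase 'c': 0 ⇒ 1;  out=∅∪out(1)=∅
  fail(18) 'ae': from fail(15)=0 chase 'e': 0 ⇒ 8;  out=∅∪out(8)=∅
  fail(3) 'cbe': from fail(2)=0 chase 'e': 0 ⇒ 8;  out=∅∪out(8)=∅
  fail(10) 'eae': from fail(9)=15 chase 'e': 15 ⇒ 18;  out=∅∪out(18)=∅
  fail(13) 'edc': from fail(12)=0 chase 'c': 0 ⇒ 1;  out=∅∪out(1)=∅
  fail(17) 'ace': from fail(16)=1 chase 'e': 1→0 ⇒ 8;  out={4}∪out(8)={4}
  fail(19) 'aee': from fail(18)=8 chase 'e': 8→0 ⇒ 8;  out={5}∪out(8)={5}
  fail(4) 'cbee': from fail(3)=8 chase 'e': 8→0 ⇒ 8;  out=∅∪out(8)=∅
  fail(11) 'eaee': from fail(10)=18 chase 'e': 18 ⇒ 19;  out={2}∪out(19)={2,5}
  fail(14) 'edce': from fail(13)=1 chase 'e': 1→0 ⇒ 8;  out={3}∪out(8)={3}
  fail(5) 'cbeec': from fail(4)=8 chase 'c': 8→0 ⇒ 1;  out=∅∪out(1)=∅
  fail(6) 'cbeecd': from fail(5)=1 chase 'd': 1→0 ⇒ 0;  out={0}∪out(0)={0}

Scan:
pos 0 'c': at 1
pos 1 'b': at 2
pos 2 'c': at 1 (fail-walked)
pos 3 'a': at 7  emit P1@[2:3]
pos 4 'c': at 16 (fail-walked)
pos 5 'e': at 17  emit P4@[3:5]
pos 6 'a': at 9 (fail-walked)
pos 7 'e': at 10
pos 8 'e': at 11  emit P2@[5:8],P5@[6:8]
pos 9 'c': at 1 (fail-walked)
pos 10 'a': at 7  emit P1@[9:10]
pos 11 'e': at 18 (fail-walked)
pos 12 'e': at 19  emit P5@[10:12]
pos 13 'a': at 9 (fail-walked)
pos 14 'e': at 10
pos 15 'e': at 11  emit P2@[12:15],P5@[13:15]
pos 16 'c': at 1 (fail-walked)
pos 17 'b': at 2
pos 18 'e': at 3
pos 19 'e': at 4
pos 20 'c': at 5
pos 21 'd': at 6  emit P0@[16:21]
pos 22 'c': at 1 (fail-walked)
pos 23 'c': at 1 (fail-walked)
pos 24 'a': at 7  emit P1@[23:24]
pos 25 'c': at 16 (fail-walked)
pos 26 'e': at 17  emit P4@[24:26]
pos 27 'e': at 8 (fail-walked)
pos 28 'd': at 12
pos 29 'c': at 13
pos 30 'e': at 14  emit P3@[27:30]
pos 31 'e': at 8 (fail-walked)
pos 32 'e': at 8 (fail-walked)
pos 33 'd': at 12
pos 34 'c': at 13
pos 35 'e': at 14  emit P3@[32:35]
pos 36 'a': at 9 (fail-walked)
pos 37 'e': at 10
pos 38 'e': at 11  emit P2@[35:38],P5@[36:38]
pos 39 'a': at 9 (fail-walked)
pos 40 'e': at 10
pos 41 'e': at 11  emit P2@[38:41],P5@[39:41]
pos 42 'e': at 8 (fail-walked)
pos 43 'e': at 8 (fail-walked)
pos 44 'a': at 9
pos 45 'b': at 0 (fail-walked)

Result: [[3,1],[5,4],[8,2],[8,5],[10,1],[12,5],[15,2],[15,5],[21,0],[24,1],[26,4],[30,3],[35,3],[38,2],[38,5],[41,2],[41,5]]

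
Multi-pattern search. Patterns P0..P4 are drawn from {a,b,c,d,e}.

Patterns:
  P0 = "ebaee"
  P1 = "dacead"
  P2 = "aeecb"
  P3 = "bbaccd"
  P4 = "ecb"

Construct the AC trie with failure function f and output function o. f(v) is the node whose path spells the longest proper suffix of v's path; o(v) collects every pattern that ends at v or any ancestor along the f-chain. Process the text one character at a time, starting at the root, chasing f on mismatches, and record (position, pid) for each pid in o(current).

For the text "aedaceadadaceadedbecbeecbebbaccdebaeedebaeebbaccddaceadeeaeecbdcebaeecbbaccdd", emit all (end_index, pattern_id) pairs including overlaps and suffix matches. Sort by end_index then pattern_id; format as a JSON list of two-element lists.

Build:
Trie nodes:
  0='ε' goto a→12 b→17 d→6 e→1
  1='e' goto b→2 c→23
  2='eb' goto a→3
  3='eba' goto e→4
  4='ebae' goto e→5
  5='ebaee' goto ·  [P0 ends]
  6='d' goto a→7
  7='da' goto c→8
  8='dac' goto e→9
  9='dace' goto a→10
  10='dacea' goto d→11
  11='dacead' goto ·  [P1 ends]
  12='a' goto e→13
  13='ae' goto e→14
  14='aee' goto c→15
  15='aeec' goto b→16
  16='aeecb' goto ·  [P2 ends]
  17='b' goto b→18
  18='bb' goto a→19
  19='bba' goto c→20
  20='bbac' goto c→21
  21='bbacc' goto d→22
  22='bbaccd' goto ·  [P3 ends]
  23='ec' goto b→24
  24='ecb' goto ·  [P4 ends]

BFS fail/out derivation:
  n1('e'): parent n0 fail=0; on 'e' 0 → fail=0;  out ∅∪∅=∅
  n6('d'): parent n0 fail=0; on 'd' 0 → fail=0;  out ∅∪∅=∅
  n12('a'): parent n0 fail=0; on 'a' 0 → fail=0;  out ∅∪∅=∅
  n17('b'): parent n0 fail=0; on 'b' 0 → fail=0;  out ∅∪∅=∅
  n2('eb'): parent n1 fail=0; on 'b' 0 → fail=17;  out ∅∪∅=∅
  n7('da'): parent n6 fail=0; on 'a' 0 → fail=12;  out ∅∪∅=∅
  n13('ae'): parent n12 fail=0; on 'e' 0 → fail=1;  out ∅∪∅=∅
  n18('bb'): parent n17 fail=0; on 'b' 0 → fail=17;  out ∅∪∅=∅
  n23('ec'): parent n1 fail=0; on 'c' 0 → fail=0;  out ∅∪∅=∅
  n3('eba'): parent n2 fail=17; on 'a' 17→0 → fail=12;  out ∅∪∅=∅
  n8('dac'): parent n7 fail=12; on 'c' 12→0 → fail=0;  out ∅∪∅=∅
  n14('aee'): parent n13 fail=1; on 'e' 1→0 → fail=1;  out ∅∪∅=∅
  n19('bba'): parent n18 fail=17; on 'a' 17→0 → fail=12;  out ∅∪∅=∅
  n24('ecb'): parent n23 fail=0; on 'b' 0 → fail=17;  out {4}∪∅={4}
  n4('ebae'): parent n3 fail=12; on 'e' 12 → fail=13;  out ∅∪∅=∅
  n9('dace'): parent n8 fail=0; on 'e' 0 → fail=1;  out ∅∪∅=∅
  n15('aeec'): parent n14 fail=1; on 'c' 1 → fail=23;  out ∅∪∅=∅
  n20('bbac'): parent n19 fail=12; on 'c' 12→0 → fail=0;  out ∅∪∅=∅
  n5('ebaee'): parent n4 fail=13; on 'e' 13 → fail=14;  out {0}∪∅={0}
  n10('dacea'): parent n9 fail=1; on 'a' 1→0 → fail=12;  out ∅∪∅=∅
  n16('aeecb'): parent n15 fail=23; on 'b' 23 → fail=24;  out {2}∪{4}={2,4}
  n21('bbacc'): parent n20 fail=0; on 'c' 0 → fail=0;  out ∅∪∅=∅
  n11('dacead'): parent n10 fail=12; on 'd' 12→0 → fail=6;  out {1}∪∅={1}
  n22('bbaccd'): parent n21 fail=0; on 'd' 0 → fail=6;  out {3}∪∅={3}

Scan:
[0] read 'a'  n0⇒n12
[1] read 'e'  n12⇒n13
[2] read 'd'  n13⇒n6 ·f
[3] read 'a'  n6⇒n7
[4] read 'c'  n7⇒n8
[5] read 'e'  n8⇒n9
[6] read 'a'  n9⇒n10
[7] read 'd'  n10⇒n11  ** P1@[2:7]
[8] read 'a'  n11⇒n7 ·f
[9] read 'd'  n7⇒n6 ·f
[10] read 'a'  n6⇒n7
[11] read 'c'  n7⇒n8
[12] read 'e'  n8⇒n9
[13] read 'a'  n9⇒n10
[14] read 'd'  n10⇒n11  ** P1@[9:14]
[15] read 'e'  n11⇒n1 ·f
[16] read 'd'  n1⇒n6 ·f
[17] read 'b'  n6⇒n17 ·f
[18] read 'e'  n17⇒n1 ·f
[19] read 'c'  n1⇒n23
[20] read 'b'  n23⇒n24  ** P4@[18:20]
[21] read 'e'  n24⇒n1 ·f
[22] read 'e'  n1⇒n1 ·f
[23] read 'c'  n1⇒n23
[24] read 'b'  n23⇒n24  ** P4@[22:24]
[25] read 'e'  n24⇒n1 ·f
[26] read 'b'  n1⇒n2
[27] read 'b'  n2⇒n18 ·f
[28] read 'a'  n18⇒n19
[29] read 'c'  n19⇒n20
[30] read 'c'  n20⇒n21
[31] read 'd'  n21⇒n22  ** P3@[26:31]
[32] read 'e'  n22⇒n1 ·f
[33] read 'b'  n1⇒n2
[34] read 'a'  n2⇒n3
[35] read 'e'  n3⇒n4
[36] read 'e'  n4⇒n5  ** P0@[32:36]
[37] read 'd'  n5⇒n6 ·f
[38] read 'e'  n6⇒n1 ·f
[39] read 'b'  n1⇒n2
[40] read 'a'  n2⇒n3
[41] read 'e'  n3⇒n4
[42] read 'e'  n4⇒n5  ** P0@[38:42]
[43] read 'b'  n5⇒n2 ·f
[44] read 'b'  n2⇒n18 ·f
[45] read 'a'  n18⇒n19
[46] read 'c'  n19⇒n20
[47] read 'c'  n20⇒n21
[48] read 'd'  n21⇒n22  ** P3@[43:48]
[49] read 'd'  n22⇒n6 ·f
[50] read 'a'  n6⇒n7
[51] read 'c'  n7⇒n8
[52] read 'e'  n8⇒n9
[53] read 'a'  n9⇒n10
[54] read 'd'  n10⇒n11  ** P1@[49:54]
[55] read 'e'  n11⇒n1 ·f
[56] read 'e'  n1⇒n1 ·f
[57] read 'a'  n1⇒n12 ·f
[58] read 'e'  n12⇒n13
[59] read 'e'  n13⇒n14
[60] read 'c'  n14⇒n15
[61] read 'b'  n15⇒n16  ** P2@[57:61],P4@[59:61]
[62] read 'd'  n16⇒n6 ·f
[63] read 'c'  n6⇒n0 ·f
[64] read 'e'  n0⇒n1
[65] read 'b'  n1⇒n2
[66] read 'a'  n2⇒n3
[67] read 'e'  n3⇒n4
[68] read 'e'  n4⇒n5  ** P0@[64:68]
[69] read 'c'  n5⇒n15 ·f
[70] read 'b'  n15⇒n16  ** P2@[66:70],P4@[68:70]
[71] read 'b'  n16⇒n18 ·f
[72] read 'a'  n18⇒n19
[73] read 'c'  n19⇒n20
[74] read 'c'  n20⇒n21
[75] read 'd'  n21⇒n22  ** P3@[70:75]
[76] read 'd'  n22⇒n6 ·f

Result: [[7,1],[14,1],[20,4],[24,4],[31,3],[36,0],[42,0],[48,3],[54,1],[61,2],[61,4],[68,0],[70,2],[70,4],[75,3]]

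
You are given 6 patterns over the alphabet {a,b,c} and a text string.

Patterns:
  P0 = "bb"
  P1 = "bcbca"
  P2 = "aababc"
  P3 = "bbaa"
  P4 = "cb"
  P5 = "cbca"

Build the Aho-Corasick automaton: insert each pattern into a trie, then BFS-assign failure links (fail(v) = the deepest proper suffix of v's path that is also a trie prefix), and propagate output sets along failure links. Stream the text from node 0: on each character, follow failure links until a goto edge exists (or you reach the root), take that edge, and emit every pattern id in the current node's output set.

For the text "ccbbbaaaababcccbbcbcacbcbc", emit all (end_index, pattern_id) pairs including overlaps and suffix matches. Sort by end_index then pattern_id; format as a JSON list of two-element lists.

Build automaton:
Trie nodes:
  n0 'ε': a→7 b→1 c→15
  n1 'b': b→2 c→3
  n2 'bb': a→13  [P0 ends]
  n3 'bc': b→4
  n4 'bcb': c→5
  n5 'bcbc': a→6
  n6 'bcbca': ·  [P1 ends]
  n7 'a': a→8
  n8 'aa': b→9
  n9 'aab': a→10
  n10 'aaba': b→11
  n11 'aabab': c→12
  n12 'aababc': ·  [P2 ends]
  n13 'bba': a→14
  n14 'bbaa': ·  [P3 ends]
  n15 'c': b→16
  n16 'cb': c→17  [P4 ends]
  n17 'cbc': a→18
  n18 'cbca': ·  [P5 ends]

BFS fail/out derivation:
  n1('b'): parent n0 fail=0; on 'b' 0 → fail=0;  out ∅∪∅=∅
  n7('a'): parent n0 fail=0; on 'a' 0 → fail=0;  out ∅∪∅=∅
  n15('c'): parent n0 fail=0; on 'c' 0 → fail=0;  out ∅∪∅=∅
  n2('bb'): parent n1 fail=0; on 'b' 0 → fail=1;  out {0}∪∅={0}
  n3('bc'): parent n1 fail=0; on 'c' 0 → fail=15;  out ∅∪∅=∅
  n8('aa'): parent n7 fail=0; on 'a' 0 → fail=7;  out ∅∪∅=∅
  n16('cb'): parent n15 fail=0; on 'b' 0 → fail=1;  out {4}∪∅={4}
  n4('bcb'): parent n3 fail=15; on 'b' 15 → fail=16;  out ∅∪{4}={4}
  n9('aab'): parent n8 fail=7; on 'b' 7→0 → fail=1;  out ∅∪∅=∅
  n13('bba'): parent n2 fail=1; on 'a' 1→0 → fail=7;  out ∅∪∅=∅
  n17('cbc'): parent n16 fail=1; on 'c' 1 → fail=3;  out ∅∪∅=∅
  n5('bcbc'): parent n4 fail=16; on 'c' 16 → fail=17;  out ∅∪∅=∅
  n10('aaba'): parent n9 fail=1; on 'a' 1→0 → fail=7;  out ∅∪∅=∅
  n14('bbaa'): parent n13 fail=7; on 'a' 7 → fail=8;  out {3}∪∅={3}
  n18('cbca'): parent n17 fail=3; on 'a' 3→15→0 → fail=7;  out {5}∪∅={5}
  n6('bcbca'): parent n5 fail=17; on 'a' 17 → fail=18;  out {1}∪{5}={1,5}
  n11('aabab'): parent n10 fail=7; on 'b' 7→0 → fail=1;  out ∅∪∅=∅
  n12('aababc'): parent n11 fail=1; on 'c' 1 → fail=3;  out {2}∪∅={2}

Text stream:
pos 0 'c': at 15
pos 1 'c': at 15 (via fail)
pos 2 'b': at 16  ** P4@[1:2]
pos 3 'b': at 2 (via fail)  ** P0@[2:3]
pos 4 'b': at 2 (via fail)  ** P0@[3:4]
pos 5 'a': at 13
pos 6 'a': at 14  ** P3@[3:6]
pos 7 'a': at 8 (via fail)
pos 8 'a': at 8 (via fail)
pos 9 'b': at 9
pos 10 'a': at 10
pos 11 'b': at 11
pos 12 'c': at 12  ** P2@[7:12]
pos 13 'c': at 15 (via fail)
pos 14 'c': at 15 (via fail)
pos 15 'b': at 16  ** P4@[14:15]
pos 16 'b': at 2 (via fail)  ** P0@[15:16]
pos 17 'c': at 3 (via fail)
pos 18 'b': at 4  ** P4@[17:18]
pos 19 'c': at 5
pos 20 'a': at 6  ** P1@[16:20],P5@[17:20]
pos 21 'c': at 15 (via fail)
pos 22 'b': at 16  ** P4@[21:22]
pos 23 'c': at 17
pos 24 'b': at 4 (via fail)  ** P4@[23:24]
pos 25 'c': at 5

Matches: [[2,4],[3,0],[4,0],[6,3],[12,2],[15,4],[16,0],[18,4],[20,1],[20,5],[22,4],[24,4]]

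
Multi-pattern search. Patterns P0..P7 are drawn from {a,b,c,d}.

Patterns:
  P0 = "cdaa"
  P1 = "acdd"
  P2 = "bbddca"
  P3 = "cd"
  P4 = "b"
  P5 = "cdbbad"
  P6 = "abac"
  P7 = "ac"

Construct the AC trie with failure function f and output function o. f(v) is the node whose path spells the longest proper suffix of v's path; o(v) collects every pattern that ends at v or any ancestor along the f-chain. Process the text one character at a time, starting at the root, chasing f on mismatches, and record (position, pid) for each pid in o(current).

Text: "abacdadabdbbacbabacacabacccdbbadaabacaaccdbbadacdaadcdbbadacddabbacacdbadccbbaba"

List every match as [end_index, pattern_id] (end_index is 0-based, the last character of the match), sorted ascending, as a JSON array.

Build:
Trie (insert patterns):
  0='ε' goto a→5 b→9 c→1
  1='c' goto d→2
  2='cd' goto a→3 b→15  ←P3
  3='cda' goto a→4
  4='cdaa' goto ·  ←P0
  5='a' goto b→19 c→6
  6='ac' goto d→7  ←P7
  7='acd' goto d→8
  8='acdd' goto ·  ←P1
  9='b' goto b→10  ←P4
  10='bb' goto d→11
  11='bbd' goto d→12
  12='bbdd' goto c→13
  13='bbddc' goto a→14
  14='bbddca' goto ·  ←P2
  15='cdb' goto b→16
  16='cdbb' goto a→17
  17='cdbba' goto d→18
  18='cdbbad' goto ·  ←P5
  19='ab' goto a→20
  20='aba' goto c→21
  21='abac' goto ·  ←P6

Failure links (BFS by depth):
  n1('c'): parent n0 fail=0; on 'c' 0 → fail=0;  out ∅∪∅=∅
  n5('a'): parent n0 fail=0; on 'a' 0 → fail=0;  out ∅∪∅=∅
  n9('b'): parent n0 fail=0; on 'b' 0 → fail=0;  out {4}∪∅={4}
  n2('cd'): parent n1 fail=0; on 'd' 0 → fail=0;  out {3}∪∅={3}
  n6('ac'): parent n5 fail=0; on 'c' 0 → fail=1;  out {7}∪∅={7}
  n10('bb'): parent n9 fail=0; on 'b' 0 → fail=9;  out ∅∪{4}={4}
  n19('ab'): parent n5 fail=0; on 'b' 0 → fail=9;  out ∅∪{4}={4}
  n3('cda'): parent n2 fail=0; on 'a' 0 → fail=5;  out ∅∪∅=∅
  n7('acd'): parent n6 fail=1; on 'd' 1 → fail=2;  out ∅∪{3}={3}
  n11('bbd'): parent n10 fail=9; on 'd' 9→0 → fail=0;  out ∅∪∅=∅
  n15('cdb'): parent n2 fail=0; on 'b' 0 → fail=9;  out ∅∪{4}={4}
  n20('aba'): parent n19 fail=9; on 'a' 9→0 → fail=5;  out ∅∪∅=∅
  n4('cdaa'): parent n3 fail=5; on 'a' 5→0 → fail=5;  out {0}∪∅={0}
  n8('acdd'): parent n7 fail=2; on 'd' 2→0 → fail=0;  out {1}∪∅={1}
  n12('bbdd'): parent n11 fail=0; on 'd' 0 → fail=0;  out ∅∪∅=∅
  n16('cdbb'): parent n15 fail=9; on 'b' 9 → fail=10;  out ∅∪{4}={4}
  n21('abac'): parent n20 fail=5; on 'c' 5 → fail=6;  out {6}∪{7}={6,7}
  n13('bbddc'): parent n12 fail=0; on 'c' 0 → fail=1;  out ∅∪∅=∅
  n17('cdbba'): parent n16 fail=10; on 'a' 10→9→0 → fail=5;  out ∅∪∅=∅
  n14('bbddca'): parent n13 fail=1; on 'a' 1→0 → fail=5;  out {2}∪∅={2}
  n18('cdbbad'): parent n17 fail=5; on 'd' 5→0 → fail=0;  out {5}∪∅={5}

Text stream:
[0] read 'a'  n0⇒n5
[1] read 'b'  n5⇒n19  → match P4@[1:1]
[2] read 'a'  n19⇒n20
[3] read 'c'  n20⇒n21  → match P6@[0:3],P7@[2:3]
[4] read 'd'  n21⇒n7 (via fail)  → match P3@[3:4]
[5] read 'a'  n7⇒n3 (via fail)
[6] read 'd'  n3⇒n0 (via fail)
[7] read 'a'  n0⇒n5
[8] read 'b'  n5⇒n19  → match P4@[8:8]
[9] read 'd'  n19⇒n0 (via fail)
[10] read 'b'  n0⇒n9  → match P4@[10:10]
[11] read 'b'  n9⇒n10  → match P4@[11:11]
[12] read 'a'  n10⇒n5 (via fail)
[13] read 'c'  n5⇒n6  → match P7@[12:13]
[14] read 'b'  n6⇒n9 (via fail)  → match P4@[14:14]
[15] read 'a'  n9⇒n5 (via fail)
[16] read 'b'  n5⇒n19  → match P4@[16:16]
[17] read 'a'  n19⇒n20
[18] read 'c'  n20⇒n21  → match P6@[15:18],P7@[17:18]
[19] read 'a'  n21⇒n5 (via fail)
[20] read 'c'  n5⇒n6  → match P7@[19:20]
[21] read 'a'  n6⇒n5 (via fail)
[22] read 'b'  n5⇒n19  → match P4@[22:22]
[23] read 'a'  n19⇒n20
[24] read 'c'  n20⇒n21  → match P6@[21:24],P7@[23:24]
[25] read 'c'  n21⇒n1 (via fail)
[26] read 'c'  n1⇒n1 (via fail)
[27] read 'd'  n1⇒n2  → match P3@[26:27]
[28] read 'b'  n2⇒n15  → match P4@[28:28]
[29] read 'b'  n15⇒n16  → match P4@[29:29]
[30] read 'a'  n16⇒n17
[31] read 'd'  n17⇒n18  → match P5@[26:31]
[32] read 'a'  n18⇒n5 (via fail)
[33] read 'a'  n5⇒n5 (via fail)
[34] read 'b'  n5⇒n19  → match P4@[34:34]
[35] read 'a'  n19⇒n20
[36] read 'c'  n20⇒n21  → match P6@[33:36],P7@[35:36]
[37] read 'a'  n21⇒n5 (via fail)
[38] read 'a'  n5⇒n5 (via fail)
[39] read 'c'  n5⇒n6  → match P7@[38:39]
[40] read 'c'  n6⇒n1 (via fail)
[41] read 'd'  n1⇒n2  → match P3@[40:41]
[42] read 'b'  n2⇒n15  → match P4@[42:42]
[43] read 'b'  n15⇒n16  → match P4@[43:43]
[44] read 'a'  n16⇒n17
[45] read 'd'  n17⇒n18  → match P5@[40:45]
[46] read 'a'  n18⇒n5 (via fail)
[47] read 'c'  n5⇒n6  → match P7@[46:47]
[48] read 'd'  n6⇒n7  → match P3@[47:48]
[49] read 'a'  n7⇒n3 (via fail)
[50] read 'a'  n3⇒n4  → match P0@[47:50]
[51] read 'd'  n4⇒n0 (via fail)
[52] read 'c'  n0⇒n1
[53] read 'd'  n1⇒n2  → match P3@[52:53]
[54] read 'b'  n2⇒n15  → match P4@[54:54]
[55] read 'b'  n15⇒n16  → match P4@[55:55]
[56] read 'a'  n16⇒n17
[57] read 'd'  n17⇒n18  → match P5@[52:57]
[58] read 'a'  n18⇒n5 (via fail)
[59] read 'c'  n5⇒n6  → match P7@[58:59]
[60] read 'd'  n6⇒n7  → match P3@[59:60]
[61] read 'd'  n7⇒n8  → match P1@[58:61]
[62] read 'a'  n8⇒n5 (via fail)
[63] read 'b'  n5⇒n19  → match P4@[63:63]
[64] read 'b'  n19⇒n10 (via fail)  → match P4@[64:64]
[65] read 'a'  n10⇒n5 (via fail)
[66] read 'c'  n5⇒n6  → match P7@[65:66]
[67] read 'a'  n6⇒n5 (via fail)
[68] read 'c'  n5⇒n6  → match P7@[67:68]
[69] read 'd'  n6⇒n7  → match P3@[68:69]
[70] read 'b'  n7⇒n15 (via fail)  → match P4@[70:70]
[71] read 'a'  n15⇒n5 (via fail)
[72] read 'd'  n5⇒n0 (via fail)
[73] read 'c'  n0⇒n1
[74] read 'c'  n1⇒n1 (via fail)
[75] read 'b'  n1⇒n9 (via fail)  → match P4@[75:75]
[76] read 'b'  n9⇒n10  → match P4@[76:76]
[77] read 'a'  n10⇒n5 (via fail)
[78] read 'b'  n5⇒n19  → match P4@[78:78]
[79] read 'a'  n19⇒n20

Matches: [[1,4],[3,6],[3,7],[4,3],[8,4],[10,4],[11,4],[13,7],[14,4],[16,4],[18,6],[18,7],[20,7],[22,4],[24,6],[24,7],[27,3],[28,4],[29,4],[31,5],[34,4],[36,6],[36,7],[39,7],[41,3],[42,4],[43,4],[45,5],[47,7],[48,3],[50,0],[53,3],[54,4],[55,4],[57,5],[59,7],[60,3],[61,1],[63,4],[64,4],[66,7],[68,7],[69,3],[70,4],[75,4],[76,4],[78,4]]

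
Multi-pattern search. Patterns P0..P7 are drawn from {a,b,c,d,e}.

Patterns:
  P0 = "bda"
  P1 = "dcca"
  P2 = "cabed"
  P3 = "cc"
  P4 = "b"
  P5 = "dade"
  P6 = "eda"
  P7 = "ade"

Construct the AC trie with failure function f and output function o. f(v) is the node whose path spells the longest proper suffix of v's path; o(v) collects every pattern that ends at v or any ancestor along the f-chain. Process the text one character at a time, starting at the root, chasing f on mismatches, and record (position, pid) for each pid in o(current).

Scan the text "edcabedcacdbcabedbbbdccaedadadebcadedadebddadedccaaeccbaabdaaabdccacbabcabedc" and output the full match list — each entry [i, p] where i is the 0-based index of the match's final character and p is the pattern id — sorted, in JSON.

Construct AC machine:
Trie (insert patterns):
  0='ε' goto a→20 b→1 c→8 d→4 e→17
  1='b' goto d→2  [P4 ends]
  2='bd' goto a→3
  3='bda' goto ·  [P0 ends]
  4='d' goto a→14 c→5
  5='dc' goto c→6
  6='dcc' goto a→7
  7='dcca' goto ·  [P1 ends]
  8='c' goto a→9 c→13
  9='ca' goto b→10
  10='cab' goto e→11
  11='cabe' goto d→12
  12='cabed' goto ·  [P2 ends]
  13='cc' goto ·  [P3 ends]
  14='da' goto d→15
  15='dad' goto e→16
  16='dade' goto ·  [P5 ends]
  17='e' goto d→18
  18='ed' goto a→19
  19='eda' goto ·  [P6 ends]
  20='a' goto d→21
  21='ad' goto e→22
  22='ade' goto ·  [P7 ends]

BFS fail/out derivation:
  fail(1) 'b': from fail(0)=0 chase 'b': 0 ⇒ 0;  out={4}∪out(0)={4}
  fail(4) 'd': from fail(0)=0 chase 'd': 0 ⇒ 0;  out=∅∪out(0)=∅
  fail(8) 'c': from fail(0)=0 chase 'c': 0 ⇒ 0;  out=∅∪out(0)=∅
  fail(17) 'e': from fail(0)=0 chase 'e': 0 ⇒ 0;  out=∅∪out(0)=∅
  fail(20) 'a': from fail(0)=0 chase 'a': 0 ⇒ 0;  out=∅∪out(0)=∅
  fail(2) 'bd': from fail(1)=0 chase 'd': 0 ⇒ 4;  out=∅∪out(4)=∅
  fail(5) 'dc': from fail(4)=0 chase 'c': 0 ⇒ 8;  out=∅∪out(8)=∅
  fail(9) 'ca': from fail(8)=0 chase 'a': 0 ⇒ 20;  out=∅∪out(20)=∅
  fail(13) 'cc': from fail(8)=0 chase 'c': 0 ⇒ 8;  out={3}∪out(8)={3}
  fail(14) 'da': from fail(4)=0 chase 'a': 0 ⇒ 20;  out=∅∪out(20)=∅
  fail(18) 'ed': from fail(17)=0 chase 'd': 0 ⇒ 4;  out=∅∪out(4)=∅
  fail(21) 'ad': from fail(20)=0 chase 'd': 0 ⇒ 4;  out=∅∪out(4)=∅
  fail(3) 'bda': from fail(2)=4 chase 'a': 4 ⇒ 14;  out={0}∪out(14)={0}
  fail(6) 'dcc': from fail(5)=8 chase 'c': 8 ⇒ 13;  out=∅∪out(13)={3}
  fail(10) 'cab': from fail(9)=20 chase 'b': 20→0 ⇒ 1;  out=∅∪out(1)={4}
  fail(15) 'dad': from fail(14)=20 chase 'd': 20 ⇒ 21;  out=∅∪out(21)=∅
  fail(19) 'eda': from fail(18)=4 chase 'a': 4 ⇒ 14;  out={6}∪out(14)={6}
  fail(22) 'ade': from fail(21)=4 chase 'e': 4→0 ⇒ 17;  out={7}∪out(17)={7}
  fail(7) 'dcca': from fail(6)=13 chase 'a': 13→8 ⇒ 9;  out={1}∪out(9)={1}
  fail(11) 'cabe': from fail(10)=1 chase 'e': 1→0 ⇒ 17;  out=∅∪out(17)=∅
  fail(16) 'dade': from fail(15)=21 chase 'e': 21 ⇒ 22;  out={5}∪out(22)={5,7}
  fail(12) 'cabed': from fail(11)=17 chase 'd': 17 ⇒ 18;  out={2}∪out(18)={2}

Text stream:
i=0 'e': node 0→17
i=1 'd': node 17→18
i=2 'c': node 18→5 (fail-walked)
i=3 'a': node 5→9 (fail-walked)
i=4 'b': node 9→10  ** P4@[4:4]
i=5 'e': node 10→11
i=6 'd': node 11→12  ** P2@[2:6]
i=7 'c': node 12→5 (fail-walked)
i=8 'a': node 5→9 (fail-walked)
i=9 'c': node 9→8 (fail-walked)
i=10 'd': node 8→4 (fail-walked)
i=11 'b': node 4→1 (fail-walked)  ** P4@[11:11]
i=12 'c': node 1→8 (fail-walked)
i=13 'a': node 8→9
i=14 'b': node 9→10  ** P4@[14:14]
i=15 'e': node 10→11
i=16 'd': node 11→12  ** P2@[12:16]
i=17 'b': node 12→1 (fail-walked)  ** P4@[17:17]
i=18 'b': node 1→1 (fail-walked)  ** P4@[18:18]
i=19 'b': node 1→1 (fail-walked)  ** P4@[19:19]
i=20 'd': node 1→2
i=21 'c': node 2→5 (fail-walked)
i=22 'c': node 5→6  ** P3@[21:22]
i=23 'a': node 6→7  ** P1@[20:23]
i=24 'e': node 7→17 (fail-walked)
i=25 'd': node 17→18
i=26 'a': node 18→19  ** P6@[24:26]
i=27 'd': node 19→15 (fail-walked)
i=28 'a': node 15→14 (fail-walked)
i=29 'd': node 14→15
i=30 'e': node 15→16  ** P5@[27:30],P7@[28:30]
i=31 'b': node 16→1 (fail-walked)  ** P4@[31:31]
i=32 'c': node 1→8 (fail-walked)
i=33 'a': node 8→9
i=34 'd': node 9→21 (fail-walked)
i=35 'e': node 21→22  ** P7@[33:35]
i=36 'd': node 22→18 (fail-walked)
i=37 'a': node 18→19  ** P6@[35:37]
i=38 'd': node 19→15 (fail-walked)
i=39 'e': node 15→16  ** P5@[36:39],P7@[37:39]
i=40 'b': node 16→1 (fail-walked)  ** P4@[40:40]
i=41 'd': node 1→2
i=42 'd': node 2→4 (fail-walked)
i=43 'a': node 4→14
i=44 'd': node 14→15
i=45 'e': node 15→16  ** P5@[42:45],P7@[43:45]
i=46 'd': node 16→18 (fail-walked)
i=47 'c': node 18→5 (fail-walked)
i=48 'c': node 5→6  ** P3@[47:48]
i=49 'a': node 6→7  ** P1@[46:49]
i=50 'a': node 7→20 (fail-walked)
i=51 'e': node 20→17 (fail-walked)
i=52 'c': node 17→8 (fail-walked)
i=53 'c': node 8→13  ** P3@[52:53]
i=54 'b': node 13→1 (fail-walked)  ** P4@[54:54]
i=55 'a': node 1→20 (fail-walked)
i=56 'a': node 20→20 (fail-walked)
i=57 'b': node 20→1 (fail-walked)  ** P4@[57:57]
i=58 'd': node 1→2
i=59 'a': node 2→3  ** P0@[57:59]
i=60 'a': node 3→20 (fail-walked)
i=61 'a': node 20→20 (fail-walked)
i=62 'b': node 20→1 (fail-walked)  ** P4@[62:62]
i=63 'd': node 1→2
i=64 'c': node 2→5 (fail-walked)
i=65 'c': node 5→6  ** P3@[64:65]
i=66 'a': node 6→7  ** P1@[63:66]
i=67 'c': node 7→8 (fail-walked)
i=68 'b': node 8→1 (fail-walked)  ** P4@[68:68]
i=69 'a': node 1→20 (fail-walked)
i=70 'b': node 20→1 (fail-walked)  ** P4@[70:70]
i=71 'c': node 1→8 (fail-walked)
i=72 'a': node 8→9
i=73 'b': node 9→10  ** P4@[73:73]
i=74 'e': node 10→11
i=75 'd': node 11→12  ** P2@[71:75]
i=76 'c': node 12→5 (fail-walked)

Matches: [[4,4],[6,2],[11,4],[14,4],[16,2],[17,4],[18,4],[19,4],[22,3],[23,1],[26,6],[30,5],[30,7],[31,4],[35,7],[37,6],[39,5],[39,7],[40,4],[45,5],[45,7],[48,3],[49,1],[53,3],[54,4],[57,4],[59,0],[62,4],[65,3],[66,1],[68,4],[70,4],[73,4],[75,2]]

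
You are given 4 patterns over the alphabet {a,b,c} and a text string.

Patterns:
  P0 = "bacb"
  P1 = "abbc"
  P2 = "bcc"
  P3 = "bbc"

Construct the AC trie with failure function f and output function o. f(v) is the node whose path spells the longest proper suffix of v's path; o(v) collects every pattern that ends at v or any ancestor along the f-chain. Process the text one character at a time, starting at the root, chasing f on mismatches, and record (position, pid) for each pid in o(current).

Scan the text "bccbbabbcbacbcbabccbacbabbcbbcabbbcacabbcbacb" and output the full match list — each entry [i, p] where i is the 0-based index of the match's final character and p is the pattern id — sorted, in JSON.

Build:
Trie nodes:
  0='ε' goto a→5 b→1
  1='b' goto a→2 b→11 c→9
  2='ba' goto c→3
  3='bac' goto b→4
  4='bacb' goto ·  ←P0
  5='a' goto b→6
  6='ab' goto b→7
  7='abb' goto c→8
  8='abbc' goto ·  ←P1
  9='bc' goto c→10
  10='bcc' goto ·  ←P2
  11='bb' goto c→12
  12='bbc' goto ·  ←P3

Failure links (BFS by depth):
  fail(1) 'b': from fail(0)=0 chase 'b': 0 ⇒ 0;  out=∅∪out(0)=∅
  fail(5) 'a': from fail(0)=0 chase 'a': 0 ⇒ 0;  out=∅∪out(0)=∅
  fail(2) 'ba': from fail(1)=0 chase 'a': 0 ⇒ 5;  out=∅∪out(5)=∅
  fail(6) 'ab': from fail(5)=0 chase 'b': 0 ⇒ 1;  out=∅∪out(1)=∅
  fail(9) 'bc': from fail(1)=0 chase 'c': 0 ⇒ 0;  out=∅∪out(0)=∅
  fail(11) 'bb': from fail(1)=0 chase 'b': 0 ⇒ 1;  out=∅∪out(1)=∅
  fail(3) 'bac': from fail(2)=5 chase 'c': 5→0 ⇒ 0;  out=∅∪out(0)=∅
  fail(7) 'abb': from fail(6)=1 chase 'b': 1 ⇒ 11;  out=∅∪out(11)=∅
  fail(10) 'bcc': from fail(9)=0 chase 'c': 0 ⇒ 0;  out={2}∪out(0)={2}
  fail(12) 'bbc': from fail(11)=1 chase 'c': 1 ⇒ 9;  out={3}∪out(9)={3}
  fail(4) 'bacb': from fail(3)=0 chase 'b': 0 ⇒ 1;  out={0}∪out(1)={0}
  fail(8) 'abbc': from fail(7)=11 chase 'c': 11 ⇒ 12;  out={1}∪out(12)={1,3}

Text stream:
[0] read 'b'  n0⇒n1
[1] read 'c'  n1⇒n9
[2] read 'c'  n9⇒n10  → match P2@[0:2]
[3] read 'b'  n10⇒n1 ·f
[4] read 'b'  n1⇒n11
[5] read 'a'  n11⇒n2 ·f
[6] read 'b'  n2⇒n6 ·f
[7] read 'b'  n6⇒n7
[8] read 'c'  n7⇒n8  → match P1@[5:8],P3@[6:8]
[9] read 'b'  n8⇒n1 ·f
[10] read 'a'  n1⇒n2
[11] read 'c'  n2⇒n3
[12] read 'b'  n3⇒n4  → match P0@[9:12]
[13] read 'c'  n4⇒n9 ·f
[14] read 'b'  n9⇒n1 ·f
[15] read 'a'  n1⇒n2
[16] read 'b'  n2⇒n6 ·f
[17] read 'c'  n6⇒n9 ·f
[18] read 'c'  n9⇒n10  → match P2@[16:18]
[19] read 'b'  n10⇒n1 ·f
[20] read 'a'  n1⇒n2
[21] read 'c'  n2⇒n3
[22] read 'b'  n3⇒n4  → match P0@[19:22]
[23] read 'a'  n4⇒n2 ·f
[24] read 'b'  n2⇒n6 ·f
[25] read 'b'  n6⇒n7
[26] read 'c'  n7⇒n8  → match P1@[23:26],P3@[24:26]
[27] read 'b'  n8⇒n1 ·f
[28] read 'b'  n1⇒n11
[29] read 'c'  n11⇒n12  → match P3@[27:29]
[30] read 'a'  n12⇒n5 ·f
[31] read 'b'  n5⇒n6
[32] read 'b'  n6⇒n7
[33] read 'b'  n7⇒n11 ·f
[34] read 'c'  n11⇒n12  → match P3@[32:34]
[35] read 'a'  n12⇒n5 ·f
[36] read 'c'  n5⇒n0 ·f
[37] read 'a'  n0⇒n5
[38] read 'b'  n5⇒n6
[39] read 'b'  n6⇒n7
[40] read 'c'  n7⇒n8  → match P1@[37:40],P3@[38:40]
[41] read 'b'  n8⇒n1 ·f
[42] read 'a'  n1⇒n2
[43] read 'c'  n2⇒n3
[44] read 'b'  n3⇒n4  → match P0@[41:44]

Matches: [[2,2],[8,1],[8,3],[12,0],[18,2],[22,0],[26,1],[26,3],[29,3],[34,3],[40,1],[40,3],[44,0]]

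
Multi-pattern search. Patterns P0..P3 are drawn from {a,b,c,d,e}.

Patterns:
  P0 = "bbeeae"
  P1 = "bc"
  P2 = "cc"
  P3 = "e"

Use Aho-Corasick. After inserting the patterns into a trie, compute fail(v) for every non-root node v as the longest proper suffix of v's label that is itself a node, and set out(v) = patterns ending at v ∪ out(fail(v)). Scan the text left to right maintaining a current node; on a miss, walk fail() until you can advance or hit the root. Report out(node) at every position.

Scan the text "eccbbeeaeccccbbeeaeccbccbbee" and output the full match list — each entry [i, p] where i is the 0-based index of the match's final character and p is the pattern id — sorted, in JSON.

Build automaton:
Trie nodes:
  0='ε' goto b→1 c→8 e→10
  1='b' goto b→2 c→7
  2='bb' goto e→3
  3='bbe' goto e→4
  4='bbee' goto a→5
  5='bbeea' goto e→6
  6='bbeeae' goto ·  ←P0
  7='bc' goto ·  ←P1
  8='c' goto c→9
  9='cc' goto ·  ←P2
  10='e' goto ·  ←P3

BFS fail/out derivation:
  fail(1) 'b': from fail(0)=0 chase 'b': 0 ⇒ 0;  out=∅∪out(0)=∅
  fail(8) 'c': from fail(0)=0 chase 'c': 0 ⇒ 0;  out=∅∪out(0)=∅
  fail(10) 'e': from fail(0)=0 chase 'e': 0 ⇒ 0;  out={3}∪out(0)={3}
  fail(2) 'bb': from fail(1)=0 chase 'b': 0 ⇒ 1;  out=∅∪out(1)=∅
  fail(7) 'bc': from fail(1)=0 chase 'c': 0 ⇒ 8;  out={1}∪out(8)={1}
  fail(9) 'cc': from fail(8)=0 chase 'c': 0 ⇒ 8;  out={2}∪out(8)={2}
  fail(3) 'bbe': from fail(2)=1 chase 'e': 1→0 ⇒ 10;  out=∅∪out(10)={3}
  fail(4) 'bbee': from fail(3)=10 chase 'e': 10→0 ⇒ 10;  out=∅∪out(10)={3}
  fail(5) 'bbeea': from fail(4)=10 chase 'a': 10→0 ⇒ 0;  out=∅∪out(0)=∅
  fail(6) 'bbeeae': from fail(5)=0 chase 'e': 0 ⇒ 10;  out={0}∪out(10)={0,3}

Text stream:
[0] read 'e'  n0⇒n10  ** P3@[0:0]
[1] read 'c'  n10⇒n8 (via fail)
[2] read 'c'  n8⇒n9  ** P2@[1:2]
[3] read 'b'  n9⇒n1 (via fail)
[4] read 'b'  n1⇒n2
[5] read 'e'  n2⇒n3  ** P3@[5:5]
[6] read 'e'  n3⇒n4  ** P3@[6:6]
[7] read 'a'  n4⇒n5
[8] read 'e'  n5⇒n6  ** P0@[3:8],P3@[8:8]
[9] read 'c'  n6⇒n8 (via fail)
[10] read 'c'  n8⇒n9  ** P2@[9:10]
[11] read 'c'  n9⇒n9 (via fail)  ** P2@[10:11]
[12] read 'c'  n9⇒n9 (via fail)  ** P2@[11:12]
[13] read 'b'  n9⇒n1 (via fail)
[14] read 'b'  n1⇒n2
[15] read 'e'  n2⇒n3  ** P3@[15:15]
[16] read 'e'  n3⇒n4  ** P3@[16:16]
[17] read 'a'  n4⇒n5
[18] read 'e'  n5⇒n6  ** P0@[13:18],P3@[18:18]
[19] read 'c'  n6⇒n8 (via fail)
[20] read 'c'  n8⇒n9  ** P2@[19:20]
[21] read 'b'  n9⇒n1 (via fail)
[22] read 'c'  n1⇒n7  ** P1@[21:22]
[23] read 'c'  n7⇒n9 (via fail)  ** P2@[22:23]
[24] read 'b'  n9⇒n1 (via fail)
[25] read 'b'  n1⇒n2
[26] read 'e'  n2⇒n3  ** P3@[26:26]
[27] read 'e'  n3⇒n4  ** P3@[27:27]

Result: [[0,3],[2,2],[5,3],[6,3],[8,0],[8,3],[10,2],[11,2],[12,2],[15,3],[16,3],[18,0],[18,3],[20,2],[22,1],[23,2],[26,3],[27,3]]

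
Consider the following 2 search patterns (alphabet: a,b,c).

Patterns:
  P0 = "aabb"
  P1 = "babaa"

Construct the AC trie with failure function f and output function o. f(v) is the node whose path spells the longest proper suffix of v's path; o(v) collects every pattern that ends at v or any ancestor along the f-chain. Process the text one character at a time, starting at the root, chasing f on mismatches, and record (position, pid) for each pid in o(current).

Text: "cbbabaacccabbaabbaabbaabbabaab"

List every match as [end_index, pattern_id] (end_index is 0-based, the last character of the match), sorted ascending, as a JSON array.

Build:
Trie nodes:
  0='ε' goto a→1 b→5
  1='a' goto a→2
  2='aa' goto b→3
  3='aab' goto b→4
  4='aabb' goto ·  [P0 ends]
  5='b' goto a→6
  6='ba' goto b→7
  7='bab' goto a→8
  8='baba' goto a→9
  9='babaa' goto ·  [P1 ends]

Failure links (BFS by depth):
  n1('a'): parent n0 fail=0; on 'a' 0 → fail=0;  out ∅∪∅=∅
  n5('b'): parent n0 fail=0; on 'b' 0 → fail=0;  out ∅∪∅=∅
  n2('aa'): parent n1 fail=0; on 'a' 0 → fail=1;  out ∅∪∅=∅
  n6('ba'): parent n5 fail=0; on 'a' 0 → fail=1;  out ∅∪∅=∅
  n3('aab'): parent n2 fail=1; on 'b' 1→0 → fail=5;  out ∅∪∅=∅
  n7('bab'): parent n6 fail=1; on 'b' 1→0 → fail=5;  out ∅∪∅=∅
  n4('aabb'): parent n3 fail=5; on 'b' 5→0 → fail=5;  out {0}∪∅={0}
  n8('baba'): parent n7 fail=5; on 'a' 5 → fail=6;  out ∅∪∅=∅
  n9('babaa'): parent n8 fail=6; on 'a' 6→1 → fail=2;  out {1}∪∅={1}

Run:
pos 0 'c': at 0
pos 1 'b': at 5
pos 2 'b': at 5 (via fail)
pos 3 'a': at 6
pos 4 'b': at 7
pos 5 'a': at 8
pos 6 'a': at 9  → match P1@[2:6]
pos 7 'c': at 0 (via fail)
pos 8 'c': at 0
pos 9 'c': at 0
pos 10 'a': at 1
pos 11 'b': at 5 (via fail)
pos 12 'b': at 5 (via fail)
pos 13 'a': at 6
pos 14 'a': at 2 (via fail)
pos 15 'b': at 3
pos 16 'b': at 4  → match P0@[13:16]
pos 17 'a': at 6 (via fail)
pos 18 'a': at 2 (via fail)
pos 19 'b': at 3
pos 20 'b': at 4  → match P0@[17:20]
pos 21 'a': at 6 (via fail)
pos 22 'a': at 2 (via fail)
pos 23 'b': at 3
pos 24 'b': at 4  → match P0@[21:24]
pos 25 'a': at 6 (via fail)
pos 26 'b': at 7
pos 27 'a': at 8
pos 28 'a': at 9  → match P1@[24:28]
pos 29 'b': at 3 (via fail)

Result: [[6,1],[16,0],[20,0],[24,0],[28,1]]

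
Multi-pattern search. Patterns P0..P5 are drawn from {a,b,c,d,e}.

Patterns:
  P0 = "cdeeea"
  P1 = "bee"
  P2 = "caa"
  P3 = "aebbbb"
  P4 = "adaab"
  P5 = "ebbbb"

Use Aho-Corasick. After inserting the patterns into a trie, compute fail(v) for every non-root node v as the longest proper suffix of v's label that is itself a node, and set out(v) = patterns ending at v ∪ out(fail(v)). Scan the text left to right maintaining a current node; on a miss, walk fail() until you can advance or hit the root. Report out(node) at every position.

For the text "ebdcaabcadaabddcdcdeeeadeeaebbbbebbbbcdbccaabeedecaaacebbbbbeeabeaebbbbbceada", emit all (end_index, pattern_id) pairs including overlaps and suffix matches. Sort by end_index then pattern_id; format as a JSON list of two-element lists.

Build:
Trie (insert patterns):
  0='ε' goto a→12 b→7 c→1 e→22
  1='c' goto a→10 d→2
  2='cd' goto e→3
  3='cde' goto e→4
  4='cdee' goto e→5
  5='cdeee' goto a→6
  6='cdeeea' goto ·  ←P0
  7='b' goto e→8
  8='be' goto e→9
  9='bee' goto ·  ←P1
  10='ca' goto a→11
  11='caa' goto ·  ←P2
  12='a' goto d→18 e→13
  13='ae' goto b→14
  14='aeb' goto b→15
  15='aebb' goto b→16
  16='aebbb' goto b→17
  17='aebbbb' goto ·  ←P3
  18='ad' goto a→19
  19='ada' goto a→20
  20='adaa' goto b→21
  21='adaab' goto ·  ←P4
  22='e' goto b→23
  23='eb' goto b→24
  24='ebb' goto b→25
  25='ebbb' goto b→26
  26='ebbbb' goto ·  ←P5

BFS fail/out derivation:
  n1('c'): parent n0 fail=0; on 'c' 0 → fail=0;  out ∅∪∅=∅
  n7('b'): parent n0 fail=0; on 'b' 0 → fail=0;  out ∅∪∅=∅
  n12('a'): parent n0 fail=0; on 'a' 0 → fail=0;  out ∅∪∅=∅
  n22('e'): parent n0 fail=0; on 'e' 0 → fail=0;  out ∅∪∅=∅
  n2('cd'): parent n1 fail=0; on 'd' 0 → fail=0;  out ∅∪∅=∅
  n8('be'): parent n7 fail=0; on 'e' 0 → fail=22;  out ∅∪∅=∅
  n10('ca'): parent n1 fail=0; on 'a' 0 → fail=12;  out ∅∪∅=∅
  n13('ae'): parent n12 fail=0; on 'e' 0 → fail=22;  out ∅∪∅=∅
  n18('ad'): parent n12 fail=0; on 'd' 0 → fail=0;  out ∅∪∅=∅
  n23('eb'): parent n22 fail=0; on 'b' 0 → fail=7;  out ∅∪∅=∅
  n3('cde'): parent n2 fail=0; on 'e' 0 → fail=22;  out ∅∪∅=∅
  n9('bee'): parent n8 fail=22; on 'e' 22→0 → fail=22;  out {1}∪∅={1}
  n11('caa'): parent n10 fail=12; on 'a' 12→0 → fail=12;  out {2}∪∅={2}
  n14('aeb'): parent n13 fail=22; on 'b' 22 → fail=23;  out ∅∪∅=∅
  n19('ada'): parent n18 fail=0; on 'a' 0 → fail=12;  out ∅∪∅=∅
  n24('ebb'): parent n23 fail=7; on 'b' 7→0 → fail=7;  out ∅∪∅=∅
  n4('cdee'): parent n3 fail=22; on 'e' 22→0 → fail=22;  out ∅∪∅=∅
  n15('aebb'): parent n14 fail=23; on 'b' 23 → fail=24;  out ∅∪∅=∅
  n20('adaa'): parent n19 fail=12; on 'a' 12→0 → fail=12;  out ∅∪∅=∅
  n25('ebbb'): parent n24 fail=7; on 'b' 7→0 → fail=7;  out ∅∪∅=∅
  n5('cdeee'): parent n4 fail=22; on 'e' 22→0 → fail=22;  out ∅∪∅=∅
  n16('aebbb'): parent n15 fail=24; on 'b' 24 → fail=25;  out ∅∪∅=∅
  n21('adaab'): parent n20 fail=12; on 'b' 12→0 → fail=7;  out {4}∪∅={4}
  n26('ebbbb'): parent n25 fail=7; on 'b' 7→0 → fail=7;  out {5}∪∅={5}
  n6('cdeeea'): parent n5 fail=22; on 'a' 22→0 → fail=12;  out {0}∪∅={0}
  n17('aebbbb'): parent n16 fail=25; on 'b' 25 → fail=26;  out {3}∪{5}={3,5}

Text stream:
pos 0 'e': at 22
pos 1 'b': at 23
pos 2 'd': at 0 (fail-walked)
pos 3 'c': at 1
pos 4 'a': at 10
pos 5 'a': at 11  emit P2@[3:5]
pos 6 'b': at 7 (fail-walked)
pos 7 'c': at 1 (fail-walked)
pos 8 'a': at 10
pos 9 'd': at 18 (fail-walked)
pos 10 'a': at 19
pos 11 'a': at 20
pos 12 'b': at 21  emit P4@[8:12]
pos 13 'd': at 0 (fail-walked)
pos 14 'd': at 0
pos 15 'c': at 1
pos 16 'd': at 2
pos 17 'c': at 1 (fail-walked)
pos 18 'd': at 2
pos 19 'e': at 3
pos 20 'e': at 4
pos 21 'e': at 5
pos 22 'a': at 6  emit P0@[17:22]
pos 23 'd': at 18 (fail-walked)
pos 24 'e': at 22 (fail-walked)
pos 25 'e': at 22 (fail-walked)
pos 26 'a': at 12 (fail-walked)
pos 27 'e': at 13
pos 28 'b': at 14
pos 29 'b': at 15
pos 30 'b': at 16
pos 31 'b': at 17  emit P3@[26:31],P5@[27:31]
pos 32 'e': at 8 (fail-walked)
pos 33 'b': at 23 (fail-walked)
pos 34 'b': at 24
pos 35 'b': at 25
pos 36 'b': at 26  emit P5@[32:36]
pos 37 'c': at 1 (fail-walked)
pos 38 'd': at 2
pos 39 'b': at 7 (fail-walked)
pos 40 'c': at 1 (fail-walked)
pos 41 'c': at 1 (fail-walked)
pos 42 'a': at 10
pos 43 'a': at 11  emit P2@[41:43]
pos 44 'b': at 7 (fail-walked)
pos 45 'e': at 8
pos 46 'e': at 9  emit P1@[44:46]
pos 47 'd': at 0 (fail-walked)
pos 48 'e': at 22
pos 49 'c': at 1 (fail-walked)
pos 50 'a': at 10
pos 51 'a': at 11  emit P2@[49:51]
pos 52 'a': at 12 (fail-walked)
pos 53 'c': at 1 (fail-walked)
pos 54 'e': at 22 (fail-walked)
pos 55 'b': at 23
pos 56 'b': at 24
pos 57 'b': at 25
pos 58 'b': at 26  emit P5@[54:58]
pos 59 'b': at 7 (fail-walked)
pos 60 'e': at 8
pos 61 'e': at 9  emit P1@[59:61]
pos 62 'a': at 12 (fail-walked)
pos 63 'b': at 7 (fail-walked)
pos 64 'e': at 8
pos 65 'a': at 12 (fail-walked)
pos 66 'e': at 13
pos 67 'b': at 14
pos 68 'b': at 15
pos 69 'b': at 16
pos 70 'b': at 17  emit P3@[65:70],P5@[66:70]
pos 71 'b': at 7 (fail-walked)
pos 72 'c': at 1 (fail-walked)
pos 73 'e': at 22 (fail-walked)
pos 74 'a': at 12 (fail-walked)
pos 75 'd': at 18
pos 76 'a': at 19

Result: [[5,2],[12,4],[22,0],[31,3],[31,5],[36,5],[43,2],[46,1],[51,2],[58,5],[61,1],[70,3],[70,5]]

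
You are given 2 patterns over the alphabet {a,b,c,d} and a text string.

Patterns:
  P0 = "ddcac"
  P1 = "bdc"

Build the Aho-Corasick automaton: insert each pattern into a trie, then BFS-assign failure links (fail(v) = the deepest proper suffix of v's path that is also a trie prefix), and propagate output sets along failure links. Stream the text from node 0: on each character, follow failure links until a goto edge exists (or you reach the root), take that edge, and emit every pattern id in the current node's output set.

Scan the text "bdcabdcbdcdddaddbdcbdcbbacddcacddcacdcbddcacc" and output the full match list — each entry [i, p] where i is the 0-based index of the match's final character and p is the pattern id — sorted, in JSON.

Build automaton:
Trie (insert patterns):
  n0 'ε': b→6 d→1
  n1 'd': d→2
  n2 'dd': c→3
  n3 'ddc': a→4
  n4 'ddca': c→5
  n5 'ddcac': ·  ←P0
  n6 'b': d→7
  n7 'bd': c→8
  n8 'bdc': ·  ←P1

Failure links (BFS by depth):
  n1('d'): parent n0 fail=0; on 'd' 0 → fail=0;  out ∅∪∅=∅
  n6('b'): parent n0 fail=0; on 'b' 0 → fail=0;  out ∅∪∅=∅
  n2('dd'): parent n1 fail=0; on 'd' 0 → fail=1;  out ∅∪∅=∅
  n7('bd'): parent n6 fail=0; on 'd' 0 → fail=1;  out ∅∪∅=∅
  n3('ddc'): parent n2 fail=1; on 'c' 1→0 → fail=0;  out ∅∪∅=∅
  n8('bdc'): parent n7 fail=1; on 'c' 1→0 → fail=0;  out {1}∪∅={1}
  n4('ddca'): parent n3 fail=0; on 'a' 0 → fail=0;  out ∅∪∅=∅
  n5('ddcac'): parent n4 fail=0; on 'c' 0 → fail=0;  out {0}∪∅={0}

Scan:
pos 0 'b': at 6
pos 1 'd': at 7
pos 2 'c': at 8  emit P1@[0:2]
pos 3 'a': at 0 (via fail)
pos 4 'b': at 6
pos 5 'd': at 7
pos 6 'c': at 8  emit P1@[4:6]
pos 7 'b': at 6 (via fail)
pos 8 'd': at 7
pos 9 'c': at 8  emit P1@[7:9]
pos 10 'd': at 1 (via fail)
pos 11 'd': at 2
pos 12 'd': at 2 (via fail)
pos 13 'a': at 0 (via fail)
pos 14 'd': at 1
pos 15 'd': at 2
pos 16 'b': at 6 (via fail)
pos 17 'd': at 7
pos 18 'c': at 8  emit P1@[16:18]
pos 19 'b': at 6 (via fail)
pos 20 'd': at 7
pos 21 'c': at 8  emit P1@[19:21]
pos 22 'b': at 6 (via fail)
pos 23 'b': at 6 (via fail)
pos 24 'a': at 0 (via fail)
pos 25 'c': at 0
pos 26 'd': at 1
pos 27 'd': at 2
pos 28 'c': at 3
pos 29 'a': at 4
pos 30 'c': at 5  emit P0@[26:30]
pos 31 'd': at 1 (via fail)
pos 32 'd': at 2
pos 33 'c': at 3
pos 34 'a': at 4
pos 35 'c': at 5  emit P0@[31:35]
pos 36 'd': at 1 (via fail)
pos 37 'c': at 0 (via fail)
pos 38 'b': at 6
pos 39 'd': at 7
pos 40 'd': at 2 (via fail)
pos 41 'c': at 3
pos 42 'a': at 4
pos 43 'c': at 5  emit P0@[39:43]
pos 44 'c': at 0 (via fail)

Result: [[2,1],[6,1],[9,1],[18,1],[21,1],[30,0],[35,0],[43,0]]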